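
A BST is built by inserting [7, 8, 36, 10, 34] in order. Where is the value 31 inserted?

Starting tree (level order): [7, None, 8, None, 36, 10, None, None, 34]
Insertion path: 7 -> 8 -> 36 -> 10 -> 34
Result: insert 31 as left child of 34
Final tree (level order): [7, None, 8, None, 36, 10, None, None, 34, 31]


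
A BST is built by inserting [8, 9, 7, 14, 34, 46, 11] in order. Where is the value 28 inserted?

Starting tree (level order): [8, 7, 9, None, None, None, 14, 11, 34, None, None, None, 46]
Insertion path: 8 -> 9 -> 14 -> 34
Result: insert 28 as left child of 34
Final tree (level order): [8, 7, 9, None, None, None, 14, 11, 34, None, None, 28, 46]


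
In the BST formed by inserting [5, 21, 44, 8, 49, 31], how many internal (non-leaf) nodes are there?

Tree built from: [5, 21, 44, 8, 49, 31]
Tree (level-order array): [5, None, 21, 8, 44, None, None, 31, 49]
Rule: An internal node has at least one child.
Per-node child counts:
  node 5: 1 child(ren)
  node 21: 2 child(ren)
  node 8: 0 child(ren)
  node 44: 2 child(ren)
  node 31: 0 child(ren)
  node 49: 0 child(ren)
Matching nodes: [5, 21, 44]
Count of internal (non-leaf) nodes: 3


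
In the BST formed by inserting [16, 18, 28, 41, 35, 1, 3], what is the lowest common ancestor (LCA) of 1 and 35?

Tree insertion order: [16, 18, 28, 41, 35, 1, 3]
Tree (level-order array): [16, 1, 18, None, 3, None, 28, None, None, None, 41, 35]
In a BST, the LCA of p=1, q=35 is the first node v on the
root-to-leaf path with p <= v <= q (go left if both < v, right if both > v).
Walk from root:
  at 16: 1 <= 16 <= 35, this is the LCA
LCA = 16


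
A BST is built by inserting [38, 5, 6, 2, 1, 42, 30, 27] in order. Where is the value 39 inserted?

Starting tree (level order): [38, 5, 42, 2, 6, None, None, 1, None, None, 30, None, None, 27]
Insertion path: 38 -> 42
Result: insert 39 as left child of 42
Final tree (level order): [38, 5, 42, 2, 6, 39, None, 1, None, None, 30, None, None, None, None, 27]


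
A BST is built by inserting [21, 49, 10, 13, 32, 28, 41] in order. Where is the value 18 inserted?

Starting tree (level order): [21, 10, 49, None, 13, 32, None, None, None, 28, 41]
Insertion path: 21 -> 10 -> 13
Result: insert 18 as right child of 13
Final tree (level order): [21, 10, 49, None, 13, 32, None, None, 18, 28, 41]


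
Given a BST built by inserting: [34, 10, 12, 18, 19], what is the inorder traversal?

Tree insertion order: [34, 10, 12, 18, 19]
Tree (level-order array): [34, 10, None, None, 12, None, 18, None, 19]
Inorder traversal: [10, 12, 18, 19, 34]


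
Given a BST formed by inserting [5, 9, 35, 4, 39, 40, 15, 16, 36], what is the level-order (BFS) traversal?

Tree insertion order: [5, 9, 35, 4, 39, 40, 15, 16, 36]
Tree (level-order array): [5, 4, 9, None, None, None, 35, 15, 39, None, 16, 36, 40]
BFS from the root, enqueuing left then right child of each popped node:
  queue [5] -> pop 5, enqueue [4, 9], visited so far: [5]
  queue [4, 9] -> pop 4, enqueue [none], visited so far: [5, 4]
  queue [9] -> pop 9, enqueue [35], visited so far: [5, 4, 9]
  queue [35] -> pop 35, enqueue [15, 39], visited so far: [5, 4, 9, 35]
  queue [15, 39] -> pop 15, enqueue [16], visited so far: [5, 4, 9, 35, 15]
  queue [39, 16] -> pop 39, enqueue [36, 40], visited so far: [5, 4, 9, 35, 15, 39]
  queue [16, 36, 40] -> pop 16, enqueue [none], visited so far: [5, 4, 9, 35, 15, 39, 16]
  queue [36, 40] -> pop 36, enqueue [none], visited so far: [5, 4, 9, 35, 15, 39, 16, 36]
  queue [40] -> pop 40, enqueue [none], visited so far: [5, 4, 9, 35, 15, 39, 16, 36, 40]
Result: [5, 4, 9, 35, 15, 39, 16, 36, 40]


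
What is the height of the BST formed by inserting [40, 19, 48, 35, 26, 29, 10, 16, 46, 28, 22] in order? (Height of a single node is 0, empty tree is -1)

Insertion order: [40, 19, 48, 35, 26, 29, 10, 16, 46, 28, 22]
Tree (level-order array): [40, 19, 48, 10, 35, 46, None, None, 16, 26, None, None, None, None, None, 22, 29, None, None, 28]
Compute height bottom-up (empty subtree = -1):
  height(16) = 1 + max(-1, -1) = 0
  height(10) = 1 + max(-1, 0) = 1
  height(22) = 1 + max(-1, -1) = 0
  height(28) = 1 + max(-1, -1) = 0
  height(29) = 1 + max(0, -1) = 1
  height(26) = 1 + max(0, 1) = 2
  height(35) = 1 + max(2, -1) = 3
  height(19) = 1 + max(1, 3) = 4
  height(46) = 1 + max(-1, -1) = 0
  height(48) = 1 + max(0, -1) = 1
  height(40) = 1 + max(4, 1) = 5
Height = 5


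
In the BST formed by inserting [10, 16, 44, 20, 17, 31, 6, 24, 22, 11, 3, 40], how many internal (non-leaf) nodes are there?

Tree built from: [10, 16, 44, 20, 17, 31, 6, 24, 22, 11, 3, 40]
Tree (level-order array): [10, 6, 16, 3, None, 11, 44, None, None, None, None, 20, None, 17, 31, None, None, 24, 40, 22]
Rule: An internal node has at least one child.
Per-node child counts:
  node 10: 2 child(ren)
  node 6: 1 child(ren)
  node 3: 0 child(ren)
  node 16: 2 child(ren)
  node 11: 0 child(ren)
  node 44: 1 child(ren)
  node 20: 2 child(ren)
  node 17: 0 child(ren)
  node 31: 2 child(ren)
  node 24: 1 child(ren)
  node 22: 0 child(ren)
  node 40: 0 child(ren)
Matching nodes: [10, 6, 16, 44, 20, 31, 24]
Count of internal (non-leaf) nodes: 7


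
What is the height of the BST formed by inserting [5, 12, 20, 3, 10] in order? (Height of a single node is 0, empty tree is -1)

Insertion order: [5, 12, 20, 3, 10]
Tree (level-order array): [5, 3, 12, None, None, 10, 20]
Compute height bottom-up (empty subtree = -1):
  height(3) = 1 + max(-1, -1) = 0
  height(10) = 1 + max(-1, -1) = 0
  height(20) = 1 + max(-1, -1) = 0
  height(12) = 1 + max(0, 0) = 1
  height(5) = 1 + max(0, 1) = 2
Height = 2


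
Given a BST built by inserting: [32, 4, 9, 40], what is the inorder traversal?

Tree insertion order: [32, 4, 9, 40]
Tree (level-order array): [32, 4, 40, None, 9]
Inorder traversal: [4, 9, 32, 40]


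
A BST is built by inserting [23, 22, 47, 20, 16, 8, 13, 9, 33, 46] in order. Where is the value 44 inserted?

Starting tree (level order): [23, 22, 47, 20, None, 33, None, 16, None, None, 46, 8, None, None, None, None, 13, 9]
Insertion path: 23 -> 47 -> 33 -> 46
Result: insert 44 as left child of 46
Final tree (level order): [23, 22, 47, 20, None, 33, None, 16, None, None, 46, 8, None, 44, None, None, 13, None, None, 9]


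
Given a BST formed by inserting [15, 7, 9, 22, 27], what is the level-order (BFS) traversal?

Tree insertion order: [15, 7, 9, 22, 27]
Tree (level-order array): [15, 7, 22, None, 9, None, 27]
BFS from the root, enqueuing left then right child of each popped node:
  queue [15] -> pop 15, enqueue [7, 22], visited so far: [15]
  queue [7, 22] -> pop 7, enqueue [9], visited so far: [15, 7]
  queue [22, 9] -> pop 22, enqueue [27], visited so far: [15, 7, 22]
  queue [9, 27] -> pop 9, enqueue [none], visited so far: [15, 7, 22, 9]
  queue [27] -> pop 27, enqueue [none], visited so far: [15, 7, 22, 9, 27]
Result: [15, 7, 22, 9, 27]


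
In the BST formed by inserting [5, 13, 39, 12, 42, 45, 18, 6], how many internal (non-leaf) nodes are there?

Tree built from: [5, 13, 39, 12, 42, 45, 18, 6]
Tree (level-order array): [5, None, 13, 12, 39, 6, None, 18, 42, None, None, None, None, None, 45]
Rule: An internal node has at least one child.
Per-node child counts:
  node 5: 1 child(ren)
  node 13: 2 child(ren)
  node 12: 1 child(ren)
  node 6: 0 child(ren)
  node 39: 2 child(ren)
  node 18: 0 child(ren)
  node 42: 1 child(ren)
  node 45: 0 child(ren)
Matching nodes: [5, 13, 12, 39, 42]
Count of internal (non-leaf) nodes: 5


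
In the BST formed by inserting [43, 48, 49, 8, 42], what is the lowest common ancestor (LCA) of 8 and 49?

Tree insertion order: [43, 48, 49, 8, 42]
Tree (level-order array): [43, 8, 48, None, 42, None, 49]
In a BST, the LCA of p=8, q=49 is the first node v on the
root-to-leaf path with p <= v <= q (go left if both < v, right if both > v).
Walk from root:
  at 43: 8 <= 43 <= 49, this is the LCA
LCA = 43


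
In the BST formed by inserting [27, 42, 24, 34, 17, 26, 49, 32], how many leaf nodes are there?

Tree built from: [27, 42, 24, 34, 17, 26, 49, 32]
Tree (level-order array): [27, 24, 42, 17, 26, 34, 49, None, None, None, None, 32]
Rule: A leaf has 0 children.
Per-node child counts:
  node 27: 2 child(ren)
  node 24: 2 child(ren)
  node 17: 0 child(ren)
  node 26: 0 child(ren)
  node 42: 2 child(ren)
  node 34: 1 child(ren)
  node 32: 0 child(ren)
  node 49: 0 child(ren)
Matching nodes: [17, 26, 32, 49]
Count of leaf nodes: 4


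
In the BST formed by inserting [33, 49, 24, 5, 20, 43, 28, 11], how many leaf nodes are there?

Tree built from: [33, 49, 24, 5, 20, 43, 28, 11]
Tree (level-order array): [33, 24, 49, 5, 28, 43, None, None, 20, None, None, None, None, 11]
Rule: A leaf has 0 children.
Per-node child counts:
  node 33: 2 child(ren)
  node 24: 2 child(ren)
  node 5: 1 child(ren)
  node 20: 1 child(ren)
  node 11: 0 child(ren)
  node 28: 0 child(ren)
  node 49: 1 child(ren)
  node 43: 0 child(ren)
Matching nodes: [11, 28, 43]
Count of leaf nodes: 3


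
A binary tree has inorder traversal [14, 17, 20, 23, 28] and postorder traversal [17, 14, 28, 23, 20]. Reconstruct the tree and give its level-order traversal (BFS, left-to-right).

Inorder:   [14, 17, 20, 23, 28]
Postorder: [17, 14, 28, 23, 20]
Algorithm: postorder visits root last, so walk postorder right-to-left;
each value is the root of the current inorder slice — split it at that
value, recurse on the right subtree first, then the left.
Recursive splits:
  root=20; inorder splits into left=[14, 17], right=[23, 28]
  root=23; inorder splits into left=[], right=[28]
  root=28; inorder splits into left=[], right=[]
  root=14; inorder splits into left=[], right=[17]
  root=17; inorder splits into left=[], right=[]
Reconstructed level-order: [20, 14, 23, 17, 28]


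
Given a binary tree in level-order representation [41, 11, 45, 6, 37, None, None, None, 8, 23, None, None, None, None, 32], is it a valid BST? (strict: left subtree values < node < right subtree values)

Level-order array: [41, 11, 45, 6, 37, None, None, None, 8, 23, None, None, None, None, 32]
Validate using subtree bounds (lo, hi): at each node, require lo < value < hi,
then recurse left with hi=value and right with lo=value.
Preorder trace (stopping at first violation):
  at node 41 with bounds (-inf, +inf): OK
  at node 11 with bounds (-inf, 41): OK
  at node 6 with bounds (-inf, 11): OK
  at node 8 with bounds (6, 11): OK
  at node 37 with bounds (11, 41): OK
  at node 23 with bounds (11, 37): OK
  at node 32 with bounds (23, 37): OK
  at node 45 with bounds (41, +inf): OK
No violation found at any node.
Result: Valid BST


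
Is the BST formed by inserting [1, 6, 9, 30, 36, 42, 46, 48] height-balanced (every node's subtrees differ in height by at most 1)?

Tree (level-order array): [1, None, 6, None, 9, None, 30, None, 36, None, 42, None, 46, None, 48]
Definition: a tree is height-balanced if, at every node, |h(left) - h(right)| <= 1 (empty subtree has height -1).
Bottom-up per-node check:
  node 48: h_left=-1, h_right=-1, diff=0 [OK], height=0
  node 46: h_left=-1, h_right=0, diff=1 [OK], height=1
  node 42: h_left=-1, h_right=1, diff=2 [FAIL (|-1-1|=2 > 1)], height=2
  node 36: h_left=-1, h_right=2, diff=3 [FAIL (|-1-2|=3 > 1)], height=3
  node 30: h_left=-1, h_right=3, diff=4 [FAIL (|-1-3|=4 > 1)], height=4
  node 9: h_left=-1, h_right=4, diff=5 [FAIL (|-1-4|=5 > 1)], height=5
  node 6: h_left=-1, h_right=5, diff=6 [FAIL (|-1-5|=6 > 1)], height=6
  node 1: h_left=-1, h_right=6, diff=7 [FAIL (|-1-6|=7 > 1)], height=7
Node 42 violates the condition: |-1 - 1| = 2 > 1.
Result: Not balanced


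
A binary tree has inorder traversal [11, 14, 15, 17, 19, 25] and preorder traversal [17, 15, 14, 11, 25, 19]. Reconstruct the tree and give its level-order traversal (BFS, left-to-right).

Inorder:  [11, 14, 15, 17, 19, 25]
Preorder: [17, 15, 14, 11, 25, 19]
Algorithm: preorder visits root first, so consume preorder in order;
for each root, split the current inorder slice at that value into
left-subtree inorder and right-subtree inorder, then recurse.
Recursive splits:
  root=17; inorder splits into left=[11, 14, 15], right=[19, 25]
  root=15; inorder splits into left=[11, 14], right=[]
  root=14; inorder splits into left=[11], right=[]
  root=11; inorder splits into left=[], right=[]
  root=25; inorder splits into left=[19], right=[]
  root=19; inorder splits into left=[], right=[]
Reconstructed level-order: [17, 15, 25, 14, 19, 11]


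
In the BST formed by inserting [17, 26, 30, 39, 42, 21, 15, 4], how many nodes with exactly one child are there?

Tree built from: [17, 26, 30, 39, 42, 21, 15, 4]
Tree (level-order array): [17, 15, 26, 4, None, 21, 30, None, None, None, None, None, 39, None, 42]
Rule: These are nodes with exactly 1 non-null child.
Per-node child counts:
  node 17: 2 child(ren)
  node 15: 1 child(ren)
  node 4: 0 child(ren)
  node 26: 2 child(ren)
  node 21: 0 child(ren)
  node 30: 1 child(ren)
  node 39: 1 child(ren)
  node 42: 0 child(ren)
Matching nodes: [15, 30, 39]
Count of nodes with exactly one child: 3


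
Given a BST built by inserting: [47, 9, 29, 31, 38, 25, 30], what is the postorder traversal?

Tree insertion order: [47, 9, 29, 31, 38, 25, 30]
Tree (level-order array): [47, 9, None, None, 29, 25, 31, None, None, 30, 38]
Postorder traversal: [25, 30, 38, 31, 29, 9, 47]


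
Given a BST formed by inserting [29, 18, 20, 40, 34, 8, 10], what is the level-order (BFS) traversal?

Tree insertion order: [29, 18, 20, 40, 34, 8, 10]
Tree (level-order array): [29, 18, 40, 8, 20, 34, None, None, 10]
BFS from the root, enqueuing left then right child of each popped node:
  queue [29] -> pop 29, enqueue [18, 40], visited so far: [29]
  queue [18, 40] -> pop 18, enqueue [8, 20], visited so far: [29, 18]
  queue [40, 8, 20] -> pop 40, enqueue [34], visited so far: [29, 18, 40]
  queue [8, 20, 34] -> pop 8, enqueue [10], visited so far: [29, 18, 40, 8]
  queue [20, 34, 10] -> pop 20, enqueue [none], visited so far: [29, 18, 40, 8, 20]
  queue [34, 10] -> pop 34, enqueue [none], visited so far: [29, 18, 40, 8, 20, 34]
  queue [10] -> pop 10, enqueue [none], visited so far: [29, 18, 40, 8, 20, 34, 10]
Result: [29, 18, 40, 8, 20, 34, 10]


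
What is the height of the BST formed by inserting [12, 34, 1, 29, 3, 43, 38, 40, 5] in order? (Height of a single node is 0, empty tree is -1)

Insertion order: [12, 34, 1, 29, 3, 43, 38, 40, 5]
Tree (level-order array): [12, 1, 34, None, 3, 29, 43, None, 5, None, None, 38, None, None, None, None, 40]
Compute height bottom-up (empty subtree = -1):
  height(5) = 1 + max(-1, -1) = 0
  height(3) = 1 + max(-1, 0) = 1
  height(1) = 1 + max(-1, 1) = 2
  height(29) = 1 + max(-1, -1) = 0
  height(40) = 1 + max(-1, -1) = 0
  height(38) = 1 + max(-1, 0) = 1
  height(43) = 1 + max(1, -1) = 2
  height(34) = 1 + max(0, 2) = 3
  height(12) = 1 + max(2, 3) = 4
Height = 4


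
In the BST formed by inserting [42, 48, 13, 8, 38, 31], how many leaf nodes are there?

Tree built from: [42, 48, 13, 8, 38, 31]
Tree (level-order array): [42, 13, 48, 8, 38, None, None, None, None, 31]
Rule: A leaf has 0 children.
Per-node child counts:
  node 42: 2 child(ren)
  node 13: 2 child(ren)
  node 8: 0 child(ren)
  node 38: 1 child(ren)
  node 31: 0 child(ren)
  node 48: 0 child(ren)
Matching nodes: [8, 31, 48]
Count of leaf nodes: 3


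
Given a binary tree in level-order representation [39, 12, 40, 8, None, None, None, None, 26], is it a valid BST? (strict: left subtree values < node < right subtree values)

Level-order array: [39, 12, 40, 8, None, None, None, None, 26]
Validate using subtree bounds (lo, hi): at each node, require lo < value < hi,
then recurse left with hi=value and right with lo=value.
Preorder trace (stopping at first violation):
  at node 39 with bounds (-inf, +inf): OK
  at node 12 with bounds (-inf, 39): OK
  at node 8 with bounds (-inf, 12): OK
  at node 26 with bounds (8, 12): VIOLATION
Node 26 violates its bound: not (8 < 26 < 12).
Result: Not a valid BST


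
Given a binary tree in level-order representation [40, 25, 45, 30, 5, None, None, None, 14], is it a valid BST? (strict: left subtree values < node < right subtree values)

Level-order array: [40, 25, 45, 30, 5, None, None, None, 14]
Validate using subtree bounds (lo, hi): at each node, require lo < value < hi,
then recurse left with hi=value and right with lo=value.
Preorder trace (stopping at first violation):
  at node 40 with bounds (-inf, +inf): OK
  at node 25 with bounds (-inf, 40): OK
  at node 30 with bounds (-inf, 25): VIOLATION
Node 30 violates its bound: not (-inf < 30 < 25).
Result: Not a valid BST


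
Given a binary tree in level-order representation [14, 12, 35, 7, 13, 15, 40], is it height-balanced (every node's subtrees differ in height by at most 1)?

Tree (level-order array): [14, 12, 35, 7, 13, 15, 40]
Definition: a tree is height-balanced if, at every node, |h(left) - h(right)| <= 1 (empty subtree has height -1).
Bottom-up per-node check:
  node 7: h_left=-1, h_right=-1, diff=0 [OK], height=0
  node 13: h_left=-1, h_right=-1, diff=0 [OK], height=0
  node 12: h_left=0, h_right=0, diff=0 [OK], height=1
  node 15: h_left=-1, h_right=-1, diff=0 [OK], height=0
  node 40: h_left=-1, h_right=-1, diff=0 [OK], height=0
  node 35: h_left=0, h_right=0, diff=0 [OK], height=1
  node 14: h_left=1, h_right=1, diff=0 [OK], height=2
All nodes satisfy the balance condition.
Result: Balanced


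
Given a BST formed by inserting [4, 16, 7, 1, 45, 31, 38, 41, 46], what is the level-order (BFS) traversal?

Tree insertion order: [4, 16, 7, 1, 45, 31, 38, 41, 46]
Tree (level-order array): [4, 1, 16, None, None, 7, 45, None, None, 31, 46, None, 38, None, None, None, 41]
BFS from the root, enqueuing left then right child of each popped node:
  queue [4] -> pop 4, enqueue [1, 16], visited so far: [4]
  queue [1, 16] -> pop 1, enqueue [none], visited so far: [4, 1]
  queue [16] -> pop 16, enqueue [7, 45], visited so far: [4, 1, 16]
  queue [7, 45] -> pop 7, enqueue [none], visited so far: [4, 1, 16, 7]
  queue [45] -> pop 45, enqueue [31, 46], visited so far: [4, 1, 16, 7, 45]
  queue [31, 46] -> pop 31, enqueue [38], visited so far: [4, 1, 16, 7, 45, 31]
  queue [46, 38] -> pop 46, enqueue [none], visited so far: [4, 1, 16, 7, 45, 31, 46]
  queue [38] -> pop 38, enqueue [41], visited so far: [4, 1, 16, 7, 45, 31, 46, 38]
  queue [41] -> pop 41, enqueue [none], visited so far: [4, 1, 16, 7, 45, 31, 46, 38, 41]
Result: [4, 1, 16, 7, 45, 31, 46, 38, 41]


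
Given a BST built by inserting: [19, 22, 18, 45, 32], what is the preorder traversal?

Tree insertion order: [19, 22, 18, 45, 32]
Tree (level-order array): [19, 18, 22, None, None, None, 45, 32]
Preorder traversal: [19, 18, 22, 45, 32]


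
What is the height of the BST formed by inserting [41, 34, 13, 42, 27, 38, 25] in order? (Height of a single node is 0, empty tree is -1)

Insertion order: [41, 34, 13, 42, 27, 38, 25]
Tree (level-order array): [41, 34, 42, 13, 38, None, None, None, 27, None, None, 25]
Compute height bottom-up (empty subtree = -1):
  height(25) = 1 + max(-1, -1) = 0
  height(27) = 1 + max(0, -1) = 1
  height(13) = 1 + max(-1, 1) = 2
  height(38) = 1 + max(-1, -1) = 0
  height(34) = 1 + max(2, 0) = 3
  height(42) = 1 + max(-1, -1) = 0
  height(41) = 1 + max(3, 0) = 4
Height = 4


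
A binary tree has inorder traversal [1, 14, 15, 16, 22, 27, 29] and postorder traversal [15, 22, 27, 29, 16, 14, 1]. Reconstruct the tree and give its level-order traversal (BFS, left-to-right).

Inorder:   [1, 14, 15, 16, 22, 27, 29]
Postorder: [15, 22, 27, 29, 16, 14, 1]
Algorithm: postorder visits root last, so walk postorder right-to-left;
each value is the root of the current inorder slice — split it at that
value, recurse on the right subtree first, then the left.
Recursive splits:
  root=1; inorder splits into left=[], right=[14, 15, 16, 22, 27, 29]
  root=14; inorder splits into left=[], right=[15, 16, 22, 27, 29]
  root=16; inorder splits into left=[15], right=[22, 27, 29]
  root=29; inorder splits into left=[22, 27], right=[]
  root=27; inorder splits into left=[22], right=[]
  root=22; inorder splits into left=[], right=[]
  root=15; inorder splits into left=[], right=[]
Reconstructed level-order: [1, 14, 16, 15, 29, 27, 22]


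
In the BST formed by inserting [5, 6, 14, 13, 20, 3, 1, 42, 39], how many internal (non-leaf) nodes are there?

Tree built from: [5, 6, 14, 13, 20, 3, 1, 42, 39]
Tree (level-order array): [5, 3, 6, 1, None, None, 14, None, None, 13, 20, None, None, None, 42, 39]
Rule: An internal node has at least one child.
Per-node child counts:
  node 5: 2 child(ren)
  node 3: 1 child(ren)
  node 1: 0 child(ren)
  node 6: 1 child(ren)
  node 14: 2 child(ren)
  node 13: 0 child(ren)
  node 20: 1 child(ren)
  node 42: 1 child(ren)
  node 39: 0 child(ren)
Matching nodes: [5, 3, 6, 14, 20, 42]
Count of internal (non-leaf) nodes: 6


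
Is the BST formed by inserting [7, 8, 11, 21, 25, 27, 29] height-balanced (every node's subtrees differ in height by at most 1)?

Tree (level-order array): [7, None, 8, None, 11, None, 21, None, 25, None, 27, None, 29]
Definition: a tree is height-balanced if, at every node, |h(left) - h(right)| <= 1 (empty subtree has height -1).
Bottom-up per-node check:
  node 29: h_left=-1, h_right=-1, diff=0 [OK], height=0
  node 27: h_left=-1, h_right=0, diff=1 [OK], height=1
  node 25: h_left=-1, h_right=1, diff=2 [FAIL (|-1-1|=2 > 1)], height=2
  node 21: h_left=-1, h_right=2, diff=3 [FAIL (|-1-2|=3 > 1)], height=3
  node 11: h_left=-1, h_right=3, diff=4 [FAIL (|-1-3|=4 > 1)], height=4
  node 8: h_left=-1, h_right=4, diff=5 [FAIL (|-1-4|=5 > 1)], height=5
  node 7: h_left=-1, h_right=5, diff=6 [FAIL (|-1-5|=6 > 1)], height=6
Node 25 violates the condition: |-1 - 1| = 2 > 1.
Result: Not balanced


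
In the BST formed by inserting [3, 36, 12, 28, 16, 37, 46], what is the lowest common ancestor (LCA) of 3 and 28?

Tree insertion order: [3, 36, 12, 28, 16, 37, 46]
Tree (level-order array): [3, None, 36, 12, 37, None, 28, None, 46, 16]
In a BST, the LCA of p=3, q=28 is the first node v on the
root-to-leaf path with p <= v <= q (go left if both < v, right if both > v).
Walk from root:
  at 3: 3 <= 3 <= 28, this is the LCA
LCA = 3


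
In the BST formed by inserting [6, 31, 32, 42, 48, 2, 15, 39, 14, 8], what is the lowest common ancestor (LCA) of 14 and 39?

Tree insertion order: [6, 31, 32, 42, 48, 2, 15, 39, 14, 8]
Tree (level-order array): [6, 2, 31, None, None, 15, 32, 14, None, None, 42, 8, None, 39, 48]
In a BST, the LCA of p=14, q=39 is the first node v on the
root-to-leaf path with p <= v <= q (go left if both < v, right if both > v).
Walk from root:
  at 6: both 14 and 39 > 6, go right
  at 31: 14 <= 31 <= 39, this is the LCA
LCA = 31


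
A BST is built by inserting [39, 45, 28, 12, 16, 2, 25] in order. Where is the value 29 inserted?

Starting tree (level order): [39, 28, 45, 12, None, None, None, 2, 16, None, None, None, 25]
Insertion path: 39 -> 28
Result: insert 29 as right child of 28
Final tree (level order): [39, 28, 45, 12, 29, None, None, 2, 16, None, None, None, None, None, 25]


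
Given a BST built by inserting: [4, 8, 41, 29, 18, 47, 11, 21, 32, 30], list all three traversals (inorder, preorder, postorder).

Tree insertion order: [4, 8, 41, 29, 18, 47, 11, 21, 32, 30]
Tree (level-order array): [4, None, 8, None, 41, 29, 47, 18, 32, None, None, 11, 21, 30]
Inorder (L, root, R): [4, 8, 11, 18, 21, 29, 30, 32, 41, 47]
Preorder (root, L, R): [4, 8, 41, 29, 18, 11, 21, 32, 30, 47]
Postorder (L, R, root): [11, 21, 18, 30, 32, 29, 47, 41, 8, 4]


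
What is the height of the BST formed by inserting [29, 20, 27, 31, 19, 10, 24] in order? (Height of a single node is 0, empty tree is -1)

Insertion order: [29, 20, 27, 31, 19, 10, 24]
Tree (level-order array): [29, 20, 31, 19, 27, None, None, 10, None, 24]
Compute height bottom-up (empty subtree = -1):
  height(10) = 1 + max(-1, -1) = 0
  height(19) = 1 + max(0, -1) = 1
  height(24) = 1 + max(-1, -1) = 0
  height(27) = 1 + max(0, -1) = 1
  height(20) = 1 + max(1, 1) = 2
  height(31) = 1 + max(-1, -1) = 0
  height(29) = 1 + max(2, 0) = 3
Height = 3


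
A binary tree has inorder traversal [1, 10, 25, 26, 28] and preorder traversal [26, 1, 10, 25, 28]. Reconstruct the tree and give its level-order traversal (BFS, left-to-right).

Inorder:  [1, 10, 25, 26, 28]
Preorder: [26, 1, 10, 25, 28]
Algorithm: preorder visits root first, so consume preorder in order;
for each root, split the current inorder slice at that value into
left-subtree inorder and right-subtree inorder, then recurse.
Recursive splits:
  root=26; inorder splits into left=[1, 10, 25], right=[28]
  root=1; inorder splits into left=[], right=[10, 25]
  root=10; inorder splits into left=[], right=[25]
  root=25; inorder splits into left=[], right=[]
  root=28; inorder splits into left=[], right=[]
Reconstructed level-order: [26, 1, 28, 10, 25]


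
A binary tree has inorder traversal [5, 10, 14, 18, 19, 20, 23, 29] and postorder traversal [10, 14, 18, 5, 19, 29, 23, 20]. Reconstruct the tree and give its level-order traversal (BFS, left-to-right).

Inorder:   [5, 10, 14, 18, 19, 20, 23, 29]
Postorder: [10, 14, 18, 5, 19, 29, 23, 20]
Algorithm: postorder visits root last, so walk postorder right-to-left;
each value is the root of the current inorder slice — split it at that
value, recurse on the right subtree first, then the left.
Recursive splits:
  root=20; inorder splits into left=[5, 10, 14, 18, 19], right=[23, 29]
  root=23; inorder splits into left=[], right=[29]
  root=29; inorder splits into left=[], right=[]
  root=19; inorder splits into left=[5, 10, 14, 18], right=[]
  root=5; inorder splits into left=[], right=[10, 14, 18]
  root=18; inorder splits into left=[10, 14], right=[]
  root=14; inorder splits into left=[10], right=[]
  root=10; inorder splits into left=[], right=[]
Reconstructed level-order: [20, 19, 23, 5, 29, 18, 14, 10]


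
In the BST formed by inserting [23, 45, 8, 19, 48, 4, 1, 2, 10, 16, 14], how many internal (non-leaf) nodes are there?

Tree built from: [23, 45, 8, 19, 48, 4, 1, 2, 10, 16, 14]
Tree (level-order array): [23, 8, 45, 4, 19, None, 48, 1, None, 10, None, None, None, None, 2, None, 16, None, None, 14]
Rule: An internal node has at least one child.
Per-node child counts:
  node 23: 2 child(ren)
  node 8: 2 child(ren)
  node 4: 1 child(ren)
  node 1: 1 child(ren)
  node 2: 0 child(ren)
  node 19: 1 child(ren)
  node 10: 1 child(ren)
  node 16: 1 child(ren)
  node 14: 0 child(ren)
  node 45: 1 child(ren)
  node 48: 0 child(ren)
Matching nodes: [23, 8, 4, 1, 19, 10, 16, 45]
Count of internal (non-leaf) nodes: 8


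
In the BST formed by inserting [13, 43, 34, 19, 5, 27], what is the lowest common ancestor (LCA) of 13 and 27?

Tree insertion order: [13, 43, 34, 19, 5, 27]
Tree (level-order array): [13, 5, 43, None, None, 34, None, 19, None, None, 27]
In a BST, the LCA of p=13, q=27 is the first node v on the
root-to-leaf path with p <= v <= q (go left if both < v, right if both > v).
Walk from root:
  at 13: 13 <= 13 <= 27, this is the LCA
LCA = 13


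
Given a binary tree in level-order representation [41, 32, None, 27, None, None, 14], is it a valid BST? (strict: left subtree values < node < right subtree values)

Level-order array: [41, 32, None, 27, None, None, 14]
Validate using subtree bounds (lo, hi): at each node, require lo < value < hi,
then recurse left with hi=value and right with lo=value.
Preorder trace (stopping at first violation):
  at node 41 with bounds (-inf, +inf): OK
  at node 32 with bounds (-inf, 41): OK
  at node 27 with bounds (-inf, 32): OK
  at node 14 with bounds (27, 32): VIOLATION
Node 14 violates its bound: not (27 < 14 < 32).
Result: Not a valid BST


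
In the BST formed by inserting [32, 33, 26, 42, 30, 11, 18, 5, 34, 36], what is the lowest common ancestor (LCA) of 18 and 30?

Tree insertion order: [32, 33, 26, 42, 30, 11, 18, 5, 34, 36]
Tree (level-order array): [32, 26, 33, 11, 30, None, 42, 5, 18, None, None, 34, None, None, None, None, None, None, 36]
In a BST, the LCA of p=18, q=30 is the first node v on the
root-to-leaf path with p <= v <= q (go left if both < v, right if both > v).
Walk from root:
  at 32: both 18 and 30 < 32, go left
  at 26: 18 <= 26 <= 30, this is the LCA
LCA = 26


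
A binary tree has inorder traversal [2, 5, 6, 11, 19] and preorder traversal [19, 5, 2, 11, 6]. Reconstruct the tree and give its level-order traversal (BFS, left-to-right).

Inorder:  [2, 5, 6, 11, 19]
Preorder: [19, 5, 2, 11, 6]
Algorithm: preorder visits root first, so consume preorder in order;
for each root, split the current inorder slice at that value into
left-subtree inorder and right-subtree inorder, then recurse.
Recursive splits:
  root=19; inorder splits into left=[2, 5, 6, 11], right=[]
  root=5; inorder splits into left=[2], right=[6, 11]
  root=2; inorder splits into left=[], right=[]
  root=11; inorder splits into left=[6], right=[]
  root=6; inorder splits into left=[], right=[]
Reconstructed level-order: [19, 5, 2, 11, 6]


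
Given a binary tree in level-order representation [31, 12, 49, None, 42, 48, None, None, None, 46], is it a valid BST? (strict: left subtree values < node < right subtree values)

Level-order array: [31, 12, 49, None, 42, 48, None, None, None, 46]
Validate using subtree bounds (lo, hi): at each node, require lo < value < hi,
then recurse left with hi=value and right with lo=value.
Preorder trace (stopping at first violation):
  at node 31 with bounds (-inf, +inf): OK
  at node 12 with bounds (-inf, 31): OK
  at node 42 with bounds (12, 31): VIOLATION
Node 42 violates its bound: not (12 < 42 < 31).
Result: Not a valid BST


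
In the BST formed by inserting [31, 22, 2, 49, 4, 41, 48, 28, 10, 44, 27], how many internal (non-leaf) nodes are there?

Tree built from: [31, 22, 2, 49, 4, 41, 48, 28, 10, 44, 27]
Tree (level-order array): [31, 22, 49, 2, 28, 41, None, None, 4, 27, None, None, 48, None, 10, None, None, 44]
Rule: An internal node has at least one child.
Per-node child counts:
  node 31: 2 child(ren)
  node 22: 2 child(ren)
  node 2: 1 child(ren)
  node 4: 1 child(ren)
  node 10: 0 child(ren)
  node 28: 1 child(ren)
  node 27: 0 child(ren)
  node 49: 1 child(ren)
  node 41: 1 child(ren)
  node 48: 1 child(ren)
  node 44: 0 child(ren)
Matching nodes: [31, 22, 2, 4, 28, 49, 41, 48]
Count of internal (non-leaf) nodes: 8


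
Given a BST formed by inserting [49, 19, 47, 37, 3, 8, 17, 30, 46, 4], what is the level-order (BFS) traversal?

Tree insertion order: [49, 19, 47, 37, 3, 8, 17, 30, 46, 4]
Tree (level-order array): [49, 19, None, 3, 47, None, 8, 37, None, 4, 17, 30, 46]
BFS from the root, enqueuing left then right child of each popped node:
  queue [49] -> pop 49, enqueue [19], visited so far: [49]
  queue [19] -> pop 19, enqueue [3, 47], visited so far: [49, 19]
  queue [3, 47] -> pop 3, enqueue [8], visited so far: [49, 19, 3]
  queue [47, 8] -> pop 47, enqueue [37], visited so far: [49, 19, 3, 47]
  queue [8, 37] -> pop 8, enqueue [4, 17], visited so far: [49, 19, 3, 47, 8]
  queue [37, 4, 17] -> pop 37, enqueue [30, 46], visited so far: [49, 19, 3, 47, 8, 37]
  queue [4, 17, 30, 46] -> pop 4, enqueue [none], visited so far: [49, 19, 3, 47, 8, 37, 4]
  queue [17, 30, 46] -> pop 17, enqueue [none], visited so far: [49, 19, 3, 47, 8, 37, 4, 17]
  queue [30, 46] -> pop 30, enqueue [none], visited so far: [49, 19, 3, 47, 8, 37, 4, 17, 30]
  queue [46] -> pop 46, enqueue [none], visited so far: [49, 19, 3, 47, 8, 37, 4, 17, 30, 46]
Result: [49, 19, 3, 47, 8, 37, 4, 17, 30, 46]


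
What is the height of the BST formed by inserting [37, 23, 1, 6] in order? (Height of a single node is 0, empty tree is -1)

Insertion order: [37, 23, 1, 6]
Tree (level-order array): [37, 23, None, 1, None, None, 6]
Compute height bottom-up (empty subtree = -1):
  height(6) = 1 + max(-1, -1) = 0
  height(1) = 1 + max(-1, 0) = 1
  height(23) = 1 + max(1, -1) = 2
  height(37) = 1 + max(2, -1) = 3
Height = 3


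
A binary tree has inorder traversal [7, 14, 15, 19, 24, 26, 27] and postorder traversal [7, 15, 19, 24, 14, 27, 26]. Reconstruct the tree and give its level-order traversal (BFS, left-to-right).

Inorder:   [7, 14, 15, 19, 24, 26, 27]
Postorder: [7, 15, 19, 24, 14, 27, 26]
Algorithm: postorder visits root last, so walk postorder right-to-left;
each value is the root of the current inorder slice — split it at that
value, recurse on the right subtree first, then the left.
Recursive splits:
  root=26; inorder splits into left=[7, 14, 15, 19, 24], right=[27]
  root=27; inorder splits into left=[], right=[]
  root=14; inorder splits into left=[7], right=[15, 19, 24]
  root=24; inorder splits into left=[15, 19], right=[]
  root=19; inorder splits into left=[15], right=[]
  root=15; inorder splits into left=[], right=[]
  root=7; inorder splits into left=[], right=[]
Reconstructed level-order: [26, 14, 27, 7, 24, 19, 15]


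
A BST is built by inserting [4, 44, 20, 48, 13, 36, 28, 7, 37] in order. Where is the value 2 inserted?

Starting tree (level order): [4, None, 44, 20, 48, 13, 36, None, None, 7, None, 28, 37]
Insertion path: 4
Result: insert 2 as left child of 4
Final tree (level order): [4, 2, 44, None, None, 20, 48, 13, 36, None, None, 7, None, 28, 37]


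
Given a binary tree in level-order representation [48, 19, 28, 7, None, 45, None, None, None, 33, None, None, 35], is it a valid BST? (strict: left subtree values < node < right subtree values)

Level-order array: [48, 19, 28, 7, None, 45, None, None, None, 33, None, None, 35]
Validate using subtree bounds (lo, hi): at each node, require lo < value < hi,
then recurse left with hi=value and right with lo=value.
Preorder trace (stopping at first violation):
  at node 48 with bounds (-inf, +inf): OK
  at node 19 with bounds (-inf, 48): OK
  at node 7 with bounds (-inf, 19): OK
  at node 28 with bounds (48, +inf): VIOLATION
Node 28 violates its bound: not (48 < 28 < +inf).
Result: Not a valid BST


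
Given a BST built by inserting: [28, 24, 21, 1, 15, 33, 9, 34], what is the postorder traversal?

Tree insertion order: [28, 24, 21, 1, 15, 33, 9, 34]
Tree (level-order array): [28, 24, 33, 21, None, None, 34, 1, None, None, None, None, 15, 9]
Postorder traversal: [9, 15, 1, 21, 24, 34, 33, 28]


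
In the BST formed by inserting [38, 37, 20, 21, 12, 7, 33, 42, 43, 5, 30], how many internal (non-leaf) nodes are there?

Tree built from: [38, 37, 20, 21, 12, 7, 33, 42, 43, 5, 30]
Tree (level-order array): [38, 37, 42, 20, None, None, 43, 12, 21, None, None, 7, None, None, 33, 5, None, 30]
Rule: An internal node has at least one child.
Per-node child counts:
  node 38: 2 child(ren)
  node 37: 1 child(ren)
  node 20: 2 child(ren)
  node 12: 1 child(ren)
  node 7: 1 child(ren)
  node 5: 0 child(ren)
  node 21: 1 child(ren)
  node 33: 1 child(ren)
  node 30: 0 child(ren)
  node 42: 1 child(ren)
  node 43: 0 child(ren)
Matching nodes: [38, 37, 20, 12, 7, 21, 33, 42]
Count of internal (non-leaf) nodes: 8


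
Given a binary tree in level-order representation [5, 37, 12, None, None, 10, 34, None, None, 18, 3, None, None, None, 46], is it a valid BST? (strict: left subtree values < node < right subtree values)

Level-order array: [5, 37, 12, None, None, 10, 34, None, None, 18, 3, None, None, None, 46]
Validate using subtree bounds (lo, hi): at each node, require lo < value < hi,
then recurse left with hi=value and right with lo=value.
Preorder trace (stopping at first violation):
  at node 5 with bounds (-inf, +inf): OK
  at node 37 with bounds (-inf, 5): VIOLATION
Node 37 violates its bound: not (-inf < 37 < 5).
Result: Not a valid BST


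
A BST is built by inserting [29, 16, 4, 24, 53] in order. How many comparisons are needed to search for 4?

Search path for 4: 29 -> 16 -> 4
Found: True
Comparisons: 3


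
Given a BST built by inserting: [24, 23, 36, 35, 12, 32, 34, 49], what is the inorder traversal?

Tree insertion order: [24, 23, 36, 35, 12, 32, 34, 49]
Tree (level-order array): [24, 23, 36, 12, None, 35, 49, None, None, 32, None, None, None, None, 34]
Inorder traversal: [12, 23, 24, 32, 34, 35, 36, 49]


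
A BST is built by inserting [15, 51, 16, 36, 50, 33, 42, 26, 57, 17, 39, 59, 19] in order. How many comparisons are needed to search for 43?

Search path for 43: 15 -> 51 -> 16 -> 36 -> 50 -> 42
Found: False
Comparisons: 6


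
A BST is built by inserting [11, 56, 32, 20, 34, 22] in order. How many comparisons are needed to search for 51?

Search path for 51: 11 -> 56 -> 32 -> 34
Found: False
Comparisons: 4


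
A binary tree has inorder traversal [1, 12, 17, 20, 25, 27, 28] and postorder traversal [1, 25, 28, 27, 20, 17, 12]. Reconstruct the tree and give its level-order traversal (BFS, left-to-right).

Inorder:   [1, 12, 17, 20, 25, 27, 28]
Postorder: [1, 25, 28, 27, 20, 17, 12]
Algorithm: postorder visits root last, so walk postorder right-to-left;
each value is the root of the current inorder slice — split it at that
value, recurse on the right subtree first, then the left.
Recursive splits:
  root=12; inorder splits into left=[1], right=[17, 20, 25, 27, 28]
  root=17; inorder splits into left=[], right=[20, 25, 27, 28]
  root=20; inorder splits into left=[], right=[25, 27, 28]
  root=27; inorder splits into left=[25], right=[28]
  root=28; inorder splits into left=[], right=[]
  root=25; inorder splits into left=[], right=[]
  root=1; inorder splits into left=[], right=[]
Reconstructed level-order: [12, 1, 17, 20, 27, 25, 28]


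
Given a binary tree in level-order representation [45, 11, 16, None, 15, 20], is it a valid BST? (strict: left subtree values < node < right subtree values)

Level-order array: [45, 11, 16, None, 15, 20]
Validate using subtree bounds (lo, hi): at each node, require lo < value < hi,
then recurse left with hi=value and right with lo=value.
Preorder trace (stopping at first violation):
  at node 45 with bounds (-inf, +inf): OK
  at node 11 with bounds (-inf, 45): OK
  at node 15 with bounds (11, 45): OK
  at node 16 with bounds (45, +inf): VIOLATION
Node 16 violates its bound: not (45 < 16 < +inf).
Result: Not a valid BST


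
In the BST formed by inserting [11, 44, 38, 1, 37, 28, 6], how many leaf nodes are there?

Tree built from: [11, 44, 38, 1, 37, 28, 6]
Tree (level-order array): [11, 1, 44, None, 6, 38, None, None, None, 37, None, 28]
Rule: A leaf has 0 children.
Per-node child counts:
  node 11: 2 child(ren)
  node 1: 1 child(ren)
  node 6: 0 child(ren)
  node 44: 1 child(ren)
  node 38: 1 child(ren)
  node 37: 1 child(ren)
  node 28: 0 child(ren)
Matching nodes: [6, 28]
Count of leaf nodes: 2


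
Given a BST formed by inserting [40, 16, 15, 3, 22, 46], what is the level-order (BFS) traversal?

Tree insertion order: [40, 16, 15, 3, 22, 46]
Tree (level-order array): [40, 16, 46, 15, 22, None, None, 3]
BFS from the root, enqueuing left then right child of each popped node:
  queue [40] -> pop 40, enqueue [16, 46], visited so far: [40]
  queue [16, 46] -> pop 16, enqueue [15, 22], visited so far: [40, 16]
  queue [46, 15, 22] -> pop 46, enqueue [none], visited so far: [40, 16, 46]
  queue [15, 22] -> pop 15, enqueue [3], visited so far: [40, 16, 46, 15]
  queue [22, 3] -> pop 22, enqueue [none], visited so far: [40, 16, 46, 15, 22]
  queue [3] -> pop 3, enqueue [none], visited so far: [40, 16, 46, 15, 22, 3]
Result: [40, 16, 46, 15, 22, 3]


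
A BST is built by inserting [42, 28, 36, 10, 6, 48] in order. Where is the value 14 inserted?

Starting tree (level order): [42, 28, 48, 10, 36, None, None, 6]
Insertion path: 42 -> 28 -> 10
Result: insert 14 as right child of 10
Final tree (level order): [42, 28, 48, 10, 36, None, None, 6, 14]


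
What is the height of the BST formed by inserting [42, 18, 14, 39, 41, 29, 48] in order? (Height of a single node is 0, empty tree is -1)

Insertion order: [42, 18, 14, 39, 41, 29, 48]
Tree (level-order array): [42, 18, 48, 14, 39, None, None, None, None, 29, 41]
Compute height bottom-up (empty subtree = -1):
  height(14) = 1 + max(-1, -1) = 0
  height(29) = 1 + max(-1, -1) = 0
  height(41) = 1 + max(-1, -1) = 0
  height(39) = 1 + max(0, 0) = 1
  height(18) = 1 + max(0, 1) = 2
  height(48) = 1 + max(-1, -1) = 0
  height(42) = 1 + max(2, 0) = 3
Height = 3
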